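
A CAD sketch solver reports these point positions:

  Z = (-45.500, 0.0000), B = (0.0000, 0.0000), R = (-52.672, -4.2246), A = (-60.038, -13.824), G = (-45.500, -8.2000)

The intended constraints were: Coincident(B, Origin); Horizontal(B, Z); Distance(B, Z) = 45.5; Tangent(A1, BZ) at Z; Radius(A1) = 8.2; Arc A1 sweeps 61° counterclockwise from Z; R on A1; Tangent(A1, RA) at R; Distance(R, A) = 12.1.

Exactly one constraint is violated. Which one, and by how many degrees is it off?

Tangent(A1, RA) at R — off by 8.50°.

B = (0.00, 0.00) ✓; B.y = 0.00, Z.y = 0.00 ✓; |BZ| = 45.50 ✓; ∠(GZ, ZB) = 90.00° ✓; |GZ| = 8.200 ✓; bearing(G→R) − bearing(G→Z) = 61.00° ✓; |GR| = 8.200 ✓; ∠(GR, RA) = 98.50° ✗; |RA| = 12.10 ✓.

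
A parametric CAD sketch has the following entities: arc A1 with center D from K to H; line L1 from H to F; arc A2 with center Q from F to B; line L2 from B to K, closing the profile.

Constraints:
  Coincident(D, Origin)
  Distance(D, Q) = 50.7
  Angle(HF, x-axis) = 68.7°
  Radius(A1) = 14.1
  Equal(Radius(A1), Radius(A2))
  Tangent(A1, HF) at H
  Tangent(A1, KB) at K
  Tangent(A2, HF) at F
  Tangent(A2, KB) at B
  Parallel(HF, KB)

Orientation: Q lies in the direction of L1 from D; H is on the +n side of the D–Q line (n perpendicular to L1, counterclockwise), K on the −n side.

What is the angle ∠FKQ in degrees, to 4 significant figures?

13.54°

Tangency of A1 to both parallel lines with radius 14.1 puts H and K at D ± 14.1·n: H = (-13.14, 5.122), K = (13.14, -5.122). Equal radii place F and B the same way about Q: F = Q + 14.1·n = (5.280, 52.36), B = Q − 14.1·n = (31.55, 42.11). Then cos ∠FKQ = KF·KQ / (|KF||KQ|), giving 13.54°.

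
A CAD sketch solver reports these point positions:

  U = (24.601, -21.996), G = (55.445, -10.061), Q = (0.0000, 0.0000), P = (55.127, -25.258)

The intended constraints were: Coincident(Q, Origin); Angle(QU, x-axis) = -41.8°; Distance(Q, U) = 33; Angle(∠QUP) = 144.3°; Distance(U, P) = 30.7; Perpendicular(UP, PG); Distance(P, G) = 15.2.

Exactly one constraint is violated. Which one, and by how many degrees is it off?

Perpendicular(UP, PG) — off by 4.90°.

Q = (0.00, 0.00) ✓; QU at -41.80° ✓; |QU| = 33.00 ✓; ∠QUP = 144.3° ✓; |UP| = 30.70 ✓; ∠(UP, PG) = 94.90° ✗; |PG| = 15.20 ✓.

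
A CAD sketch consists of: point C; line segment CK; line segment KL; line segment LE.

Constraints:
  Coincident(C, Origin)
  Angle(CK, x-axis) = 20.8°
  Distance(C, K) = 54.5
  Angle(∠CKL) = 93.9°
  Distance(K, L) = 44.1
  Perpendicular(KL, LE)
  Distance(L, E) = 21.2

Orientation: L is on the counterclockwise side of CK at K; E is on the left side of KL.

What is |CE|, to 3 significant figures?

58.2

C is at the origin; CK runs at 20.8° with length 54.5, so K = 54.5·(cos 20.8°, sin 20.8°) = (50.9, 19.4). ∠CKL = 93.9°, so KL runs at 20.8° + (180° − 93.9°) = 107° from the x-axis; with |KL| = 44.1, L = K + 44.1·(cos 107°, sin 107°) = (38.1, 61.5). KL ⟂ LE; with |LE| = 21.2 on the left of KL, E = L + 21.2·(-0.957, -0.291) = (17.8, 55.4). Then |CE| = |E − C| = 58.2.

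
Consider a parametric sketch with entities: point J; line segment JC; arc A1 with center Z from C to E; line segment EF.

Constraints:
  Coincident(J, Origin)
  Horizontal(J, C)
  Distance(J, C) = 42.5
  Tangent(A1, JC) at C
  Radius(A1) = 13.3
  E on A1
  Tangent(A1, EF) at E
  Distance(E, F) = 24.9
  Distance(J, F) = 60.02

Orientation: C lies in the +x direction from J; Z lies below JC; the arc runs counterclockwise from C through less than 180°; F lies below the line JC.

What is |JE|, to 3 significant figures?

36.8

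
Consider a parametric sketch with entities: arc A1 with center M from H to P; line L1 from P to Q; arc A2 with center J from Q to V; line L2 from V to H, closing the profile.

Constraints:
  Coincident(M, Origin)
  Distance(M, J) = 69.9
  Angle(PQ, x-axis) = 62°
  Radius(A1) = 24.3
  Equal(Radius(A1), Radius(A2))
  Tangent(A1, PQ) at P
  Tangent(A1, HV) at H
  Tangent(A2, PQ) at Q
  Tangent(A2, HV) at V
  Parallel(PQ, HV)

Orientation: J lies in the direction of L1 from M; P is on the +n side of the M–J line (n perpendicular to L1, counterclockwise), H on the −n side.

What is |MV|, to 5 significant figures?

74.003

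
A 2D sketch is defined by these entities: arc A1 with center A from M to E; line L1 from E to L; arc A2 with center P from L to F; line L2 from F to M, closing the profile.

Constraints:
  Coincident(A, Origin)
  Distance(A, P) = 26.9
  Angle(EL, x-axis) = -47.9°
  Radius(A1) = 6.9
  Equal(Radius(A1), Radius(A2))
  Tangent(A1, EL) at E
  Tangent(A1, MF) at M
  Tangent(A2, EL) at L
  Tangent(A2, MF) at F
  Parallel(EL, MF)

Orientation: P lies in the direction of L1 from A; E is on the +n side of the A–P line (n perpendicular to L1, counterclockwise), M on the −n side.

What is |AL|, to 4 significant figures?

27.77

The slot axis is L1's direction at -47.9°, so u = (cos -47.9°, sin -47.9°) = (0.6704, -0.7420) and n = (−sin -47.9°, cos -47.9°) = (0.7420, 0.6704). A is at the origin and P lies 26.9 along u from A, so P = 26.9·u = (18.03, -19.96). Tangency of A1 to both parallel lines with radius 6.9 puts E and M at A ± 6.9·n: E = (5.120, 4.626), M = (-5.120, -4.626). Equal radii place L and F the same way about P: L = P + 6.9·n = (23.15, -15.33), F = P − 6.9·n = (12.91, -24.59). Then |AL| = |L − A| = 27.77.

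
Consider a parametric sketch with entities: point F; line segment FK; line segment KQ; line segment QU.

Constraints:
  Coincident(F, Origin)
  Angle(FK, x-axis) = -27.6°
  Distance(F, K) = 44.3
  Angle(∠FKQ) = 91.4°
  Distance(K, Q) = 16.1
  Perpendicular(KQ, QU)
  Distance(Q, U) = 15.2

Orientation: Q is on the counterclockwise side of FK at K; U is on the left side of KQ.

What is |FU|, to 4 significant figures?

33.78

F is at the origin; FK runs at -27.6° with length 44.3, so K = 44.3·(cos -27.6°, sin -27.6°) = (39.26, -20.52). ∠FKQ = 91.4°, so KQ runs at -27.6° + (180° − 91.4°) = 61.00° from the x-axis; with |KQ| = 16.1, Q = K + 16.1·(cos 61.00°, sin 61.00°) = (47.06, -6.443). The perpendicularity gives QU at right angles to KQ; with |QU| = 15.2 on the left of KQ, U = Q + 15.2·(-0.8746, 0.4848) = (33.77, 0.9265). Then |FU| = |U − F| = 33.78.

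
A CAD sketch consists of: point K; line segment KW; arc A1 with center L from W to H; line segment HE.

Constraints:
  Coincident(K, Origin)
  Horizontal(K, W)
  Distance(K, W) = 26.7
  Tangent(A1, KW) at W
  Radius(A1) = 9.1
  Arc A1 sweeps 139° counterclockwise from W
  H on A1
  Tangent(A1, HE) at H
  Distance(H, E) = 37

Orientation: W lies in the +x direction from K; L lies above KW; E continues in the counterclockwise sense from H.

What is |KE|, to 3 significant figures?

40.5

K is at the origin; KW is horizontal with |KW| = 26.7 and W on the +x side, so W = (26.7, 0.00). Since A1 is tangent to KW there, LW ⟂ KW, so L = W + (0, 9.1) = (26.7, 9.10). On A1, W sits at bearing -90° from L; a 139° counterclockwise sweep puts H at bearing 49°, so H = L + 9.1·(cos 49°, sin 49°) = (32.7, 16.0). A1 meets HE tangentially, so LH is at right angles to HE, so HE runs along (−sin 49°, cos 49°); with |HE| = 37.0, E = (4.75, 40.2). Then |KE| = |E − K| = 40.5.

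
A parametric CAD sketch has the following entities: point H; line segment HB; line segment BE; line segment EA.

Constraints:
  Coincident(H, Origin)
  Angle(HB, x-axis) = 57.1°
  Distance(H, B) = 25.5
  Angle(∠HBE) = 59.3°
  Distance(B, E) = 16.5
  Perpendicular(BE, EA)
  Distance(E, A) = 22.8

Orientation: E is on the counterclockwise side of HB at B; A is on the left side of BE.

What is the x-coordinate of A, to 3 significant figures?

-3.51

∠HBE = 59.3°, so BE runs at 57.1° + (180° − 59.3°) = 178° from the x-axis; with |BE| = 16.5, E = B + 16.5·(cos 178°, sin 178°) = (-2.64, 22.0). The perpendicularity gives EA at right angles to BE; with |EA| = 22.8 on the left of BE, A = E + 22.8·(-0.0384, -0.999) = (-3.51, -0.739). So A.x = -3.51.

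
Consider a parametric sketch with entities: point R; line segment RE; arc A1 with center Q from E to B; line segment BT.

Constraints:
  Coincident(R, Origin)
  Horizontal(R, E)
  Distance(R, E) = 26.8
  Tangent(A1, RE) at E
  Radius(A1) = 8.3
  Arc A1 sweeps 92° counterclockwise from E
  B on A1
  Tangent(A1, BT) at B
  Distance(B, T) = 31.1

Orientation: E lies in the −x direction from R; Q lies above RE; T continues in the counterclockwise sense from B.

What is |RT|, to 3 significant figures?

44.2

R is at the origin; RE is horizontal with |RE| = 26.8 and E on the −x side, so E = (-26.8, 0.00). The tangent condition forces QE to be normal to RE, so Q = E + (0, 8.3) = (-26.8, 8.30). On A1, E sits at bearing -90° from Q; a 92° counterclockwise sweep puts B at bearing 2°, so B = Q + 8.3·(cos 2°, sin 2°) = (-18.5, 8.59). A1 meets BT tangentially, so QB is at right angles to BT, so BT runs along (−sin 2°, cos 2°); with |BT| = 31.1, T = (-19.6, 39.7). Then |RT| = |T − R| = 44.2.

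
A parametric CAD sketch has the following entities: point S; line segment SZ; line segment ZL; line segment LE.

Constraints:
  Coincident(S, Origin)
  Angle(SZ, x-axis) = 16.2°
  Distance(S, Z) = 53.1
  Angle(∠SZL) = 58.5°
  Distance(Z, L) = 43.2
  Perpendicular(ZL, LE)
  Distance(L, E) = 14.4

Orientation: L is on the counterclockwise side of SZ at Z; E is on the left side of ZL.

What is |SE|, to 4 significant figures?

34.53

S is at the origin; SZ runs at 16.2° with length 53.1, so Z = 53.1·(cos 16.2°, sin 16.2°) = (50.99, 14.81). ∠SZL = 58.5°, so ZL runs at 16.2° + (180° − 58.5°) = 137.7° from the x-axis; with |ZL| = 43.2, L = Z + 43.2·(cos 137.7°, sin 137.7°) = (19.04, 43.89). ZL ⟂ LE; with |LE| = 14.4 on the left of ZL, E = L + 14.4·(-0.6730, -0.7396) = (9.348, 33.24). Then |SE| = |E − S| = 34.53.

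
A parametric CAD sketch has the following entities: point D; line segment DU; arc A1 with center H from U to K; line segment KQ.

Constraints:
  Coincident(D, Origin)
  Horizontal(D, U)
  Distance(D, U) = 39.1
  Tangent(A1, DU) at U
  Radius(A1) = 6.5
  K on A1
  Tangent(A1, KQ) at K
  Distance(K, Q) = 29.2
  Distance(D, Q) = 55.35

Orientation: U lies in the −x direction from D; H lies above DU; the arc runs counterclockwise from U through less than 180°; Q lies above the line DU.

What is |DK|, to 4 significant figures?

33.98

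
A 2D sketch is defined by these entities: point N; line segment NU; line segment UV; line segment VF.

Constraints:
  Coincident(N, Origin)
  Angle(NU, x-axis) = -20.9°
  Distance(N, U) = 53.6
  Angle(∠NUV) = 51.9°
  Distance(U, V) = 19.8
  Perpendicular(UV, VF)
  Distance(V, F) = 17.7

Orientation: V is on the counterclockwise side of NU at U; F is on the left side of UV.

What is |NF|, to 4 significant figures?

27.85

∠NUV = 51.9°, so UV runs at -20.9° + (180° − 51.9°) = 107.2° from the x-axis; with |UV| = 19.8, V = U + 19.8·(cos 107.2°, sin 107.2°) = (44.22, -0.2066). UV ⟂ VF; with |VF| = 17.7 on the left of UV, F = V + 17.7·(-0.9553, -0.2957) = (27.31, -5.441). Then |NF| = |F − N| = 27.85.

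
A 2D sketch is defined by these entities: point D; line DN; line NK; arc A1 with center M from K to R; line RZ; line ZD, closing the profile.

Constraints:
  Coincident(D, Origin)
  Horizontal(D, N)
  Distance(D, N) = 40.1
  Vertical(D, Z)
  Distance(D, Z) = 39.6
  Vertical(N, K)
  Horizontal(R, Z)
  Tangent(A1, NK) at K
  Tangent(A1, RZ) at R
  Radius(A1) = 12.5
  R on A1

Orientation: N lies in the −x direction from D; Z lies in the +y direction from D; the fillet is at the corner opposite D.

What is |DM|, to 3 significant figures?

38.7

DZ is vertical with |DZ| = 39.6 and Z on the +y side, so Z = (0.00, 39.6). The virtual corner opposite D is at (-40.1, 39.6). A1 meets NK tangentially, so MK is at right angles to NK and since A1 is tangent to RZ there, MR ⟂ RZ, with radius 12.5, so the center M sits 12.5 in from both sides at M = (-27.6, 27.1). Then |DM| = |M − D| = 38.7.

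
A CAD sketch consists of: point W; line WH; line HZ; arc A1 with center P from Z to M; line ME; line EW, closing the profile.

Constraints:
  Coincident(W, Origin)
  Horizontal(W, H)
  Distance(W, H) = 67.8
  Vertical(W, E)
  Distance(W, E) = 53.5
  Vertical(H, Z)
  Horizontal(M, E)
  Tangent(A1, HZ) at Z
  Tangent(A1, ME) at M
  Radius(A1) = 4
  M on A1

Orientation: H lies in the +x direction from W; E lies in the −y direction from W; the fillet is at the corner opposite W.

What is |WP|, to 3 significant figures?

80.8

WE is vertical with |WE| = 53.5 and E on the −y side, so E = (0.00, -53.5). The virtual corner opposite W is at (67.8, -53.5). Since A1 is tangent to HZ there, PZ ⟂ HZ and the tangent condition forces PM to be normal to ME, with radius 4.0, so the center P sits 4.0 in from both sides at P = (63.8, -49.5). Then |WP| = |P − W| = 80.8.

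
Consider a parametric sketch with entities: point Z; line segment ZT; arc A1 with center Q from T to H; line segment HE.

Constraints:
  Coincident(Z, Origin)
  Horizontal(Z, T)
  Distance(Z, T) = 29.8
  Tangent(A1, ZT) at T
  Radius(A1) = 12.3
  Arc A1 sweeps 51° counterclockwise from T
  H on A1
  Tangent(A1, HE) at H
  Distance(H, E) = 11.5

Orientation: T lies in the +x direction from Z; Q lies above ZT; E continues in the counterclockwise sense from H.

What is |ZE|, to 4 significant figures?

48.51

Z is at the origin; Z and T share the same y with |ZT| = 29.8 and T on the +x side, so T = (29.80, 0.000). A1 meets ZT tangentially, so QT is at right angles to ZT, so Q = T + (0, 12.3) = (29.80, 12.30). On A1, T sits at bearing -90° from Q; a 51° counterclockwise sweep puts H at bearing -39°, so H = Q + 12.3·(cos -39°, sin -39°) = (39.36, 4.559). Since A1 is tangent to HE there, QH ⟂ HE, so HE runs along (−sin -39°, cos -39°); with |HE| = 11.5, E = (46.60, 13.50). Then |ZE| = |E − Z| = 48.51.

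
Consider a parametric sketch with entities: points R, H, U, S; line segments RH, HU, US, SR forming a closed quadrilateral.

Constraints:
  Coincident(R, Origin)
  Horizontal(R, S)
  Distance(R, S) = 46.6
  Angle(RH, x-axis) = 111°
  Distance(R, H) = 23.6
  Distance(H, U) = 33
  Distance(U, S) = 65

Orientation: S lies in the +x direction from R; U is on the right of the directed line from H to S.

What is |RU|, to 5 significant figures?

20.143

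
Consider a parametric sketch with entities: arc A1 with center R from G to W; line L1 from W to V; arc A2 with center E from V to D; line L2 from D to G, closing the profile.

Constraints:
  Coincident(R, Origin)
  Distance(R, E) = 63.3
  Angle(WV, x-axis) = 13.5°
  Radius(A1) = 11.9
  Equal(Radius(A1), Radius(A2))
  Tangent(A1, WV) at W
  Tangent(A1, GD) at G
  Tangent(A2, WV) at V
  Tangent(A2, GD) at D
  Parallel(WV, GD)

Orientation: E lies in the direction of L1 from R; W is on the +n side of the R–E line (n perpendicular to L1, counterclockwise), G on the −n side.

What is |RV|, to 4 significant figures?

64.41

Tangency of A1 to both parallel lines with radius 11.9 puts W and G at R ± 11.9·n: W = (-2.778, 11.57), G = (2.778, -11.57). Equal radii place V and D the same way about E: V = E + 11.9·n = (58.77, 26.35), D = E − 11.9·n = (64.33, 3.206). Then |RV| = |V − R| = 64.41.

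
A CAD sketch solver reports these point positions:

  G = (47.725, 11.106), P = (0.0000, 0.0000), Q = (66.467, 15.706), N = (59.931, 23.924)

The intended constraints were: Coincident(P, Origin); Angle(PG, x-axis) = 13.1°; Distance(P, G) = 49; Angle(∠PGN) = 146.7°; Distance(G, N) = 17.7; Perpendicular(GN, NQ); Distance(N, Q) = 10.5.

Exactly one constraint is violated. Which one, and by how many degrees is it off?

Perpendicular(GN, NQ) — off by 7.90°.

P = (0.00, 0.00) ✓; PG at 13.10° ✓; |PG| = 49.00 ✓; ∠PGN = 146.7° ✓; |GN| = 17.70 ✓; ∠(GN, NQ) = 97.90° ✗; |NQ| = 10.50 ✓.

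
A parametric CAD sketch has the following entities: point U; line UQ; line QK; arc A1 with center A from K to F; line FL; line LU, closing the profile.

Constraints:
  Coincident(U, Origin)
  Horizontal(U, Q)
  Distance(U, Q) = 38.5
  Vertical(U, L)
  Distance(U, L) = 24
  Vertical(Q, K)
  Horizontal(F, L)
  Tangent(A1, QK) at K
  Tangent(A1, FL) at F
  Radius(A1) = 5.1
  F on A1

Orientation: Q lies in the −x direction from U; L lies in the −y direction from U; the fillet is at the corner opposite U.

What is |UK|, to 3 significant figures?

42.9

U is at the origin; UQ is horizontal with |UQ| = 38.5 and Q on the −x side, so Q = (-38.5, 0.00). U and L share the same x with |UL| = 24.0 and L on the −y side, so L = (0.00, -24.0). The virtual corner opposite U is at (-38.5, -24.0). Since A1 is tangent to QK there, AK ⟂ QK and A1 meets FL tangentially, so AF is at right angles to FL, with radius 5.1, so the center A sits 5.1 in from both sides at A = (-33.4, -18.9). That places the tangent points at K = (-38.5, -18.9) on QK and F = (-33.4, -24.0) on FL. Then |UK| = |K − U| = 42.9.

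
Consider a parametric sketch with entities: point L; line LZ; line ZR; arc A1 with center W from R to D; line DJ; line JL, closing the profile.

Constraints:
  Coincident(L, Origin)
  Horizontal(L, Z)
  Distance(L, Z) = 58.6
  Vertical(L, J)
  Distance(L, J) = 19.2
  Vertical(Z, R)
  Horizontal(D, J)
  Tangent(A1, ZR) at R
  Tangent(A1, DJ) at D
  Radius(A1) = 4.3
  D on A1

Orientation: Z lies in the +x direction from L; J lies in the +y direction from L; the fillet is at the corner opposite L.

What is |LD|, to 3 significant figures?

57.6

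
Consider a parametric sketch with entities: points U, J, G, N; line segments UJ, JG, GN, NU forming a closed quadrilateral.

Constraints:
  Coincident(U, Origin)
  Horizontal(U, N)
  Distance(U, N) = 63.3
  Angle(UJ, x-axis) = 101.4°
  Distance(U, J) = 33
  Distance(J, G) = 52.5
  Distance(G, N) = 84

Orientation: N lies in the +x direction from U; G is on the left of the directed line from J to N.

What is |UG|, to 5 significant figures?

78.556

U is at the origin; U and N share the same y with |UN| = 63.3 and N in +x, so N = (63.3, 0). UJ runs at 101.4° with |UJ| = 33.0, so J = (-6.5227, 32.349). G is determined by |JG| = 52.5 and |GN| = 84.0 together: it lies at the intersection of circle(J, 52.5) and circle(N, 84.0). With |JN| = 76.952, the foot of the radical line on JN is 10.538 from J and the perpendicular offset is √(52.5² − 10.538²) = 51.431. Taking the left-of-JN solution: G = (24.660, 74.585).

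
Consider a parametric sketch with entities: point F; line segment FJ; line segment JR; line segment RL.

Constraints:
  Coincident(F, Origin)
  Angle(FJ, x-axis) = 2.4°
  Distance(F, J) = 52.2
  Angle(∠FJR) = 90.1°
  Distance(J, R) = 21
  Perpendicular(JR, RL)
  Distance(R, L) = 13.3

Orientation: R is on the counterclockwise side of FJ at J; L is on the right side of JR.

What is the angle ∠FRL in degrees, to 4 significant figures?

158.0°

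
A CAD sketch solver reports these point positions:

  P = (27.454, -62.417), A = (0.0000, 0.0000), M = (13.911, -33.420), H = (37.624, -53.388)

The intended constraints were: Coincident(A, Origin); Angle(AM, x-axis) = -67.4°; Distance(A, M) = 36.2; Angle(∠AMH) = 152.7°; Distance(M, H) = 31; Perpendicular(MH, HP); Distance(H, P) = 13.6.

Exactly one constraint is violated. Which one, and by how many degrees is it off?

Perpendicular(MH, HP) — off by 8.30°.

A = (0.00, 0.00) ✓; AM at -67.40° ✓; |AM| = 36.20 ✓; ∠AMH = 152.7° ✓; |MH| = 31.00 ✓; ∠(MH, HP) = 98.30° ✗; |HP| = 13.60 ✓.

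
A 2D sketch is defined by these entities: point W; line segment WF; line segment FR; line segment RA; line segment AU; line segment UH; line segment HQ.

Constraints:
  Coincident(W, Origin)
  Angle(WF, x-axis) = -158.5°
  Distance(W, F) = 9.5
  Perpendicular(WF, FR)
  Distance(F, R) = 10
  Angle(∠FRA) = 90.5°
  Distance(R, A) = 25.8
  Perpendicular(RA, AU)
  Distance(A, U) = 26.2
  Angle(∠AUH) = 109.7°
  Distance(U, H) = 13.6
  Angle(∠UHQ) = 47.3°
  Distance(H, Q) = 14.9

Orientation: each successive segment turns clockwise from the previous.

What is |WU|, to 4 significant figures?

22.99

∠FRA = 90.5° gives RA at 22.00° from the x-axis; with |RA| = 25.8, A = (11.42, 15.49). RA is perpendicular to AU, so AU runs at -68.00°; with |AU| = 26.2, U = (21.23, -8.805). Then |WU| = |U − W| = 22.99.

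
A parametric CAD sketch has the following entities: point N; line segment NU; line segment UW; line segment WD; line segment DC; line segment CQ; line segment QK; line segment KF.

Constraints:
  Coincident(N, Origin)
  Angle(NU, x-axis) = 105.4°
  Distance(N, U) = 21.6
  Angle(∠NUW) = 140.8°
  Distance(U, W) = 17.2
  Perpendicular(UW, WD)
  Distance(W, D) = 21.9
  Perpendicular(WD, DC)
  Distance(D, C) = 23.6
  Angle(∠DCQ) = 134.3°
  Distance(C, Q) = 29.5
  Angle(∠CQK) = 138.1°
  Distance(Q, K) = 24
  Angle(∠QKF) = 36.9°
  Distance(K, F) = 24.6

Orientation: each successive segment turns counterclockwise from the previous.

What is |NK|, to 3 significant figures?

38.5

N is at the origin; NU runs at 105.4° with length 21.6, so U = (-5.74, 20.8). ∠NUW = 140.8° gives UW at 145° from the x-axis; with |UW| = 17.2, W = (-19.8, 30.8). UW is perpendicular to WD, so WD runs at -125°; with |WD| = 21.9, D = (-32.4, 12.9). WD is perpendicular to DC, so DC runs at -35.4°; with |DC| = 23.6, C = (-13.2, -0.734). ∠DCQ = 134.3° gives CQ at 10.3° from the x-axis; with |CQ| = 29.5, Q = (15.8, 4.54). ∠CQK = 138.1° gives QK at 52.2° from the x-axis; with |QK| = 24.0, K = (30.5, 23.5). Then |NK| = |K − N| = 38.5.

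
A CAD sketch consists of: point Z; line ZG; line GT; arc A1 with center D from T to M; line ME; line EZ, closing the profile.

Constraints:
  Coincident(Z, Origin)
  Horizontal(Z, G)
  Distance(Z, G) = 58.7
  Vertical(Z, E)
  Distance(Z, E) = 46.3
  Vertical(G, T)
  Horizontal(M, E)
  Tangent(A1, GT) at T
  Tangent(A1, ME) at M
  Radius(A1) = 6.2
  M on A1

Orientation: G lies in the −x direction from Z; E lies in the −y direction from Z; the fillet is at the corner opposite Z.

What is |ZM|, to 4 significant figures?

70.00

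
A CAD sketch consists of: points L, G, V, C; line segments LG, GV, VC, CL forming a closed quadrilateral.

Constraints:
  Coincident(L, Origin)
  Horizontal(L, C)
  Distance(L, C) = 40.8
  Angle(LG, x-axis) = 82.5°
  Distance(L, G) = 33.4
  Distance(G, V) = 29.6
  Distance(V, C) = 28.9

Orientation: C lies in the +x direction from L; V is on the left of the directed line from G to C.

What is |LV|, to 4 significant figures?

43.64

Checks: |GV| = 29.60 ✓; |VC| = 28.90 ✓.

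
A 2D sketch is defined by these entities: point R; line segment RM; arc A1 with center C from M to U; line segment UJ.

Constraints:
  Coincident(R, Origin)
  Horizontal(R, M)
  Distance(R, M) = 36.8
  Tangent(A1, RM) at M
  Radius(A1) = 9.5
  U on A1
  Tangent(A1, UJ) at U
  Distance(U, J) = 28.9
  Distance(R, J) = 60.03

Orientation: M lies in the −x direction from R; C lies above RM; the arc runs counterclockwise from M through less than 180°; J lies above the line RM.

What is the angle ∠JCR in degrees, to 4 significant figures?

122.2°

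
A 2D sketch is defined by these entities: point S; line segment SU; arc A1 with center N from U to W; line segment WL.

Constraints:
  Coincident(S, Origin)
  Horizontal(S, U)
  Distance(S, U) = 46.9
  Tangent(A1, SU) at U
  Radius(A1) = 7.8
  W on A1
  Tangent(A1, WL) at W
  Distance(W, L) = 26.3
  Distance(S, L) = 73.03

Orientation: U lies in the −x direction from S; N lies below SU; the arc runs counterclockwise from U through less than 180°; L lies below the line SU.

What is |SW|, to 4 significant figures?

53.23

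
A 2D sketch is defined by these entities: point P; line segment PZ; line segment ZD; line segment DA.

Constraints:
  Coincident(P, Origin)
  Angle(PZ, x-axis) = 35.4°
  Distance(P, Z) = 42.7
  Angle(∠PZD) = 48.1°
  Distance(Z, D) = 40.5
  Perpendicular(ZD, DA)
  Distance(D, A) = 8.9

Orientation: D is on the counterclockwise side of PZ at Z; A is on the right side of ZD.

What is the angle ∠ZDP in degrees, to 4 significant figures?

69.34°

P is at the origin; PZ runs at 35.4° with length 42.7, so Z = 42.7·(cos 35.4°, sin 35.4°) = (34.81, 24.74). ∠PZD = 48.1°, so ZD runs at 35.4° + (180° − 48.1°) = 167.3° from the x-axis; with |ZD| = 40.5, D = Z + 40.5·(cos 167.3°, sin 167.3°) = (-4.703, 33.64). Then cos ∠ZDP = DZ·DP / (|DZ||DP|), giving 69.34°.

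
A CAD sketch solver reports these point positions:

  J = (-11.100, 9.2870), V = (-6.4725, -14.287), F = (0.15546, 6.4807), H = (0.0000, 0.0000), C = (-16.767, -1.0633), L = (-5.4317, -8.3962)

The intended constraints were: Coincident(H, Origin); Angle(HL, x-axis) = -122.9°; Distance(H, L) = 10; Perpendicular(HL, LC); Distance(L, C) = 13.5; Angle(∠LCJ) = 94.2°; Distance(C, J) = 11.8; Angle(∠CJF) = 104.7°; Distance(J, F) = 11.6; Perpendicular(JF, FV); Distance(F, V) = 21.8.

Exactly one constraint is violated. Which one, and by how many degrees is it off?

Perpendicular(JF, FV) — off by 3.70°.

H = (0.00, 0.00) ✓; HL at -122.9° ✓; |HL| = 10.00 ✓; ∠(HL, LC) = 90.00° ✓; |LC| = 13.50 ✓; ∠LCJ = 94.20° ✓; |CJ| = 11.80 ✓; ∠CJF = 104.7° ✓; |JF| = 11.60 ✓; ∠(JF, FV) = 93.70° ✗; |FV| = 21.80 ✓.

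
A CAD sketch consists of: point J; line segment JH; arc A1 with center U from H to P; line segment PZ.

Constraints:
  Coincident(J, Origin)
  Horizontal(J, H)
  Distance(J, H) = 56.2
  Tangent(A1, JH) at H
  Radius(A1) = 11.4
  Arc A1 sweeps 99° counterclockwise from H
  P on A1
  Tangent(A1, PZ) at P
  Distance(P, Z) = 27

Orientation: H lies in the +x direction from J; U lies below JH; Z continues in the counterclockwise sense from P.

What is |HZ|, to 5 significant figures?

40.467

J is at the origin; J and H share the same y with |JH| = 56.2 and H on the +x side, so H = (56.200, 0.0000). The tangent condition forces UH to be normal to JH, so U = H + (0, -11.4) = (56.200, -11.400). On A1, H sits at bearing 90° from U; a 99° counterclockwise sweep puts P at bearing 189°, so P = U + 11.4·(cos 189°, sin 189°) = (44.940, -13.183). The tangent condition forces UP to be normal to PZ, so PZ runs along (−sin 189°, cos 189°); with |PZ| = 27.0, Z = (49.164, -39.851). Then |HZ| = |Z − H| = 40.467.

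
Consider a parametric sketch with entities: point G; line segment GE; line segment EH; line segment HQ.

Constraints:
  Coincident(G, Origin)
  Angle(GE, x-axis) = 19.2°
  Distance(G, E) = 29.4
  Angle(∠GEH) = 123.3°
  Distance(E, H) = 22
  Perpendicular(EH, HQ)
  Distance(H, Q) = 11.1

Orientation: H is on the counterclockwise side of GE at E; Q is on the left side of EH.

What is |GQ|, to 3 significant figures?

40.5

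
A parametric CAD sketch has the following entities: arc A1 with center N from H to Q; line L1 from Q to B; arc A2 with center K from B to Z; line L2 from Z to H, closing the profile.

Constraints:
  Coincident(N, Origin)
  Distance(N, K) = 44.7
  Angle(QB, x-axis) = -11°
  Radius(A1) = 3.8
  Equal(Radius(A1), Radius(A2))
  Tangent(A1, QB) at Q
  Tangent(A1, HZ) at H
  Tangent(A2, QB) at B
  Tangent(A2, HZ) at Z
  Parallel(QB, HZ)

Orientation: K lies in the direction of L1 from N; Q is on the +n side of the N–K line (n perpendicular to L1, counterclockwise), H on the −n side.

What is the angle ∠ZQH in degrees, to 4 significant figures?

80.35°

Tangency of A1 to both parallel lines with radius 3.8 puts Q and H at N ± 3.8·n: Q = (0.7251, 3.730), H = (-0.7251, -3.730). Equal radii place B and Z the same way about K: B = K + 3.8·n = (44.60, -4.799), Z = K − 3.8·n = (43.15, -12.26). Then cos ∠ZQH = QZ·QH / (|QZ||QH|), giving 80.35°.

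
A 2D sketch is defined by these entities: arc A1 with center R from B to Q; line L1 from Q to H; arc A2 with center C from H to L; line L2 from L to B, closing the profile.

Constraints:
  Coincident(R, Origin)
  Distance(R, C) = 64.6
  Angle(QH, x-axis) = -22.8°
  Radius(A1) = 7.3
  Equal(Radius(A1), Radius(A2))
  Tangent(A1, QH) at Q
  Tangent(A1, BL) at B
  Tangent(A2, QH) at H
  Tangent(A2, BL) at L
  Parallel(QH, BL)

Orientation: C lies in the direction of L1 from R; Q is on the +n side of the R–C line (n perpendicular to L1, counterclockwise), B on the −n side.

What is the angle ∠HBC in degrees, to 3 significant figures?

6.29°

Tangency of A1 to both parallel lines with radius 7.3 puts Q and B at R ± 7.3·n: Q = (2.83, 6.73), B = (-2.83, -6.73). Equal radii place H and L the same way about C: H = C + 7.3·n = (62.4, -18.3), L = C − 7.3·n = (56.7, -31.8). Then cos ∠HBC = BH·BC / (|BH||BC|), giving 6.29°.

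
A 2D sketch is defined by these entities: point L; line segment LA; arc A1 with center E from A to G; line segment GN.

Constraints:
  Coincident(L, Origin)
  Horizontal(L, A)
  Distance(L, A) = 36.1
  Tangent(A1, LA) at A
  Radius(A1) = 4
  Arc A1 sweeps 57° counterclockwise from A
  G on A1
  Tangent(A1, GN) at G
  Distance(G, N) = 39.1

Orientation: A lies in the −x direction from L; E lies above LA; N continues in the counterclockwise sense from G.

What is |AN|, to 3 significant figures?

42.5

L is at the origin; L and A share the same y with |LA| = 36.1 and A on the −x side, so A = (-36.1, 0.00). Tangency of A1 to LA means the radius EA is perpendicular to LA, so E = A + (0, 4) = (-36.1, 4.00). On A1, A sits at bearing -90° from E; a 57° counterclockwise sweep puts G at bearing -33°, so G = E + 4.0·(cos -33°, sin -33°) = (-32.7, 1.82). A1 meets GN tangentially, so EG is at right angles to GN, so GN runs along (−sin -33°, cos -33°); with |GN| = 39.1, N = (-11.4, 34.6). Then |AN| = |N − A| = 42.5.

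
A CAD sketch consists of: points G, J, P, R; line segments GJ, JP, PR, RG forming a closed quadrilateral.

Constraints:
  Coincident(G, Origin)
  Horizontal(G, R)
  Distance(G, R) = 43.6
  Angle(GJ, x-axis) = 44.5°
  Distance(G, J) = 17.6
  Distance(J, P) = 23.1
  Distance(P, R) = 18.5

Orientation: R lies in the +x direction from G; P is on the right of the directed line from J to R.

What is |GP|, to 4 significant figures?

26.95

Checks: |JP| = 23.10 ✓; |PR| = 18.50 ✓.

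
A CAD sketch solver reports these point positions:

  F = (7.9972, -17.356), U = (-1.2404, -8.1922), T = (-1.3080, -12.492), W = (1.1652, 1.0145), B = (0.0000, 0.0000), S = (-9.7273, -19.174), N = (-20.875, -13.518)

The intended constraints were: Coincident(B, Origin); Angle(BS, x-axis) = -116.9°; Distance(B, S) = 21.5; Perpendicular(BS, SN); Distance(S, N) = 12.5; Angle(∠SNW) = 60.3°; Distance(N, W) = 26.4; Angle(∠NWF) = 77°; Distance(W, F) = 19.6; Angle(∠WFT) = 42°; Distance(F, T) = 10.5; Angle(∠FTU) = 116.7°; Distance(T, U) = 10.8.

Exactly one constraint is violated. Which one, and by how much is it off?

Distance(T, U) = 10.8 — off by 6.50.

B = (0.00, 0.00) ✓; BS at -116.9° ✓; |BS| = 21.50 ✓; ∠(BS, SN) = 90.00° ✓; |SN| = 12.50 ✓; ∠SNW = 60.30° ✓; |NW| = 26.40 ✓; ∠NWF = 77.00° ✓; |WF| = 19.60 ✓; ∠WFT = 42.00° ✓; |FT| = 10.50 ✓; ∠FTU = 116.7° ✓; |TU| = 4.300 ✗.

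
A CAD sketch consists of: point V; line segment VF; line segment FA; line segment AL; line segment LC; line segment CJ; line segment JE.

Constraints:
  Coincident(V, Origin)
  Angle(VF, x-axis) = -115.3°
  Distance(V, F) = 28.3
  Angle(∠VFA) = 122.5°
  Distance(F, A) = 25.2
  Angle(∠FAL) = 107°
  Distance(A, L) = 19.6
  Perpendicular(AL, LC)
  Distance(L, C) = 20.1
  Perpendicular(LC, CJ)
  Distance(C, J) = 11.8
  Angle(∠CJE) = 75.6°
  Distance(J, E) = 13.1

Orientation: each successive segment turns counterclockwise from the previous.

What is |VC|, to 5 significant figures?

26.925

V is at the origin; VF runs at -115.3° with length 28.3, so F = (-12.094, -25.586). ∠VFA = 122.5° gives FA at -57.800° from the x-axis; with |FA| = 25.2, A = (1.3343, -46.910). ∠FAL = 107.0° gives AL at 15.200° from the x-axis; with |AL| = 19.6, L = (20.249, -41.771). AL ⟂ LC, so LC runs at 105.20°; with |LC| = 20.1, C = (14.979, -22.374). Then |VC| = |C − V| = 26.925.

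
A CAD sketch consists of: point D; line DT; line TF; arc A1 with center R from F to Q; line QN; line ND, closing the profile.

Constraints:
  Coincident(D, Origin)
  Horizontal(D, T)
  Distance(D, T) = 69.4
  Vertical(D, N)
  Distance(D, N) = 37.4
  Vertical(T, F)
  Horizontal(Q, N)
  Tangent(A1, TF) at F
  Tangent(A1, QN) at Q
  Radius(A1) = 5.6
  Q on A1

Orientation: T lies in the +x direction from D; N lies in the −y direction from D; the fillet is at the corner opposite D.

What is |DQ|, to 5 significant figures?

73.954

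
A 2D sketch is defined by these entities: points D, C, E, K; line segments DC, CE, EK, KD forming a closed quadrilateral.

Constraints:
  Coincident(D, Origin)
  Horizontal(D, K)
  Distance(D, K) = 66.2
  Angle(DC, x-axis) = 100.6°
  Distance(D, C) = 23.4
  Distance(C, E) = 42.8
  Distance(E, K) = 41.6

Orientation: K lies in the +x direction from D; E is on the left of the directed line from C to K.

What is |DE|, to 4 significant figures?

48.57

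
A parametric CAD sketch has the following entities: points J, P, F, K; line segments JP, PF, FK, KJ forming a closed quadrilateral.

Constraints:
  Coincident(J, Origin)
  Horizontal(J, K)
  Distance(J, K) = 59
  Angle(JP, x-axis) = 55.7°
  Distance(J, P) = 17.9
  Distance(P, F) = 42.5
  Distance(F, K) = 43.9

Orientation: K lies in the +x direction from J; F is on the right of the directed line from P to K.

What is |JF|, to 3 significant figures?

34.6

J is at the origin; JK is horizontal with |JK| = 59.0 and K in +x, so K = (59.0, 0). JP runs at 55.7° with |JP| = 17.9, so P = (10.1, 14.8). F is determined by |PF| = 42.5 and |FK| = 43.9 together: it lies at the intersection of circle(P, 42.5) and circle(K, 43.9). With |PK| = 51.1, the foot of the radical line on PK is 24.4 from P and the perpendicular offset is √(42.5² − 24.4²) = 34.8. Taking the right-of-PK solution: F = (23.3, -25.6).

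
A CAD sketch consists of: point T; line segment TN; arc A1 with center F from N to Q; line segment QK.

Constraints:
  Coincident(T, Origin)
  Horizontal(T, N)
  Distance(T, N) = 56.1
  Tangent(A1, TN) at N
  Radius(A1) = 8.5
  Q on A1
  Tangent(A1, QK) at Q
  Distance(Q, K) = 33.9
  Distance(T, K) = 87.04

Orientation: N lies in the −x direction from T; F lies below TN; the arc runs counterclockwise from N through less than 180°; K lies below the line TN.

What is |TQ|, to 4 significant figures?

63.64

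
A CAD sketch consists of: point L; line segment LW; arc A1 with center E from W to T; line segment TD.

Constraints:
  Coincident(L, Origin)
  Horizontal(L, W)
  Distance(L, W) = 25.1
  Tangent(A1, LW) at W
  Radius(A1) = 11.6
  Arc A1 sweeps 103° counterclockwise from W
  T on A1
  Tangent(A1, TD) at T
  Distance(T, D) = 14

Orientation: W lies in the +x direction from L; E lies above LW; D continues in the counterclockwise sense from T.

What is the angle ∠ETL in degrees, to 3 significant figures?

8.32°

Tangency of A1 to LW means the radius EW is perpendicular to LW, so E = W + (0, 11.6) = (25.1, 11.6). On A1, W sits at bearing -90° from E; a 103° counterclockwise sweep puts T at bearing 13°, so T = E + 11.6·(cos 13°, sin 13°) = (36.4, 14.2). Then cos ∠ETL = TE·TL / (|TE||TL|), giving 8.32°.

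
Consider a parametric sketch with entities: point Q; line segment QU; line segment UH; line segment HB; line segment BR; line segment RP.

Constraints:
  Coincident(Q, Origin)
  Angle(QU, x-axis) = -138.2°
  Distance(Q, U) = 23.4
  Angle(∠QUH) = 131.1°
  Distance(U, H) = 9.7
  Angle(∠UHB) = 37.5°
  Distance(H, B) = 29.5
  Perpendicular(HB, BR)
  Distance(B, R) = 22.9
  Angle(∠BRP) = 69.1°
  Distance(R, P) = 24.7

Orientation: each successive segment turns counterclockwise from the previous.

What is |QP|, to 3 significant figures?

27.4

Q is at the origin; QU runs at -138.2° with length 23.4, so U = (-17.4, -15.6). ∠QUH = 131.1° gives UH at -89.3° from the x-axis; with |UH| = 9.7, H = (-17.3, -25.3). ∠UHB = 37.5° gives HB at 53.2° from the x-axis; with |HB| = 29.5, B = (0.346, -1.67). HB is perpendicular to BR, so BR runs at 143°; with |BR| = 22.9, R = (-18.0, 12.0). ∠BRP = 69.1° gives RP at -106° from the x-axis; with |RP| = 24.7, P = (-24.8, -11.7). Then |QP| = |P − Q| = 27.4.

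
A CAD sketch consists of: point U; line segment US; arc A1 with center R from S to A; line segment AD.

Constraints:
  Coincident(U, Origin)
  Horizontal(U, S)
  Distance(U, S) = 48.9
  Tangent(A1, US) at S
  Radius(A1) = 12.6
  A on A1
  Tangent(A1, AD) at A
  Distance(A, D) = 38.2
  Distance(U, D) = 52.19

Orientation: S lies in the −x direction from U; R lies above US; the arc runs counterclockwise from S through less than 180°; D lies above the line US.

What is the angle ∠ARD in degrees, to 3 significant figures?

71.7°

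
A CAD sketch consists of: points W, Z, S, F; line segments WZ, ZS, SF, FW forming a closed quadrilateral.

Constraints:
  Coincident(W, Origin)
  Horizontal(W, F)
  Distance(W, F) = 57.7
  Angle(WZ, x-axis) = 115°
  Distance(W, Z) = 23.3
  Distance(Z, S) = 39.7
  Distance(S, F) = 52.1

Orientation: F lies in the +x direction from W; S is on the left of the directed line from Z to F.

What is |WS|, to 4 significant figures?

47.45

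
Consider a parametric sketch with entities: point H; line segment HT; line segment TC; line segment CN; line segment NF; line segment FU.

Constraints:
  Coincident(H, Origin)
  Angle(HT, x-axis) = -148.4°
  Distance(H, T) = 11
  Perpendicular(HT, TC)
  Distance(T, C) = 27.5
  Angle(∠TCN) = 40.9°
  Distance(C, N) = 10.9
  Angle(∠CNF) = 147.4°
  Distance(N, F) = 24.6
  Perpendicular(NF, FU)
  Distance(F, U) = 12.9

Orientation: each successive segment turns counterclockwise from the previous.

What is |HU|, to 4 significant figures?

14.81

∠CNF = 147.4° gives NF at 113.3° from the x-axis; with |NF| = 24.6, F = (-2.928, 4.164). NF ⟂ FU, so FU runs at -156.7°; with |FU| = 12.9, U = (-14.78, -0.9384). Then |HU| = |U − H| = 14.81.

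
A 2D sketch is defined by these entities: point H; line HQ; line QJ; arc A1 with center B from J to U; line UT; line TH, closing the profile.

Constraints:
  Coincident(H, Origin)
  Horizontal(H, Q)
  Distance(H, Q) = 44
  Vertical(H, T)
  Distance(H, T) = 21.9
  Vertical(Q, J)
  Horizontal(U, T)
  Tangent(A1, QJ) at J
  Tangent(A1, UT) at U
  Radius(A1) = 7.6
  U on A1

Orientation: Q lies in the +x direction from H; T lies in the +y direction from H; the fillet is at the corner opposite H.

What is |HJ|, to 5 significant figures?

46.265

The virtual corner opposite H is at (44.000, 21.900). Since A1 is tangent to QJ there, BJ ⟂ QJ and tangency of A1 to UT means the radius BU is perpendicular to UT, with radius 7.6, so the center B sits 7.6 in from both sides at B = (36.400, 14.300). That places the tangent points at J = (44.000, 14.300) on QJ and U = (36.400, 21.900) on UT. Then |HJ| = |J − H| = 46.265.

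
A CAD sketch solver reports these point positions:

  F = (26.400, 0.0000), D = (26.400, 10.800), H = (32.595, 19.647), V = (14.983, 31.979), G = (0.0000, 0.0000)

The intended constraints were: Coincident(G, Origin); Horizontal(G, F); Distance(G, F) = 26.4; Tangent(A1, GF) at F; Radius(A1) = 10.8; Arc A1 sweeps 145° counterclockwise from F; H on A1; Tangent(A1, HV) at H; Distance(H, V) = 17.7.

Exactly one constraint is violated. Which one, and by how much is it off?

Distance(H, V) = 17.7 — off by 3.80.

G = (0.00, 0.00) ✓; G.y = 0.00, F.y = 0.00 ✓; |GF| = 26.40 ✓; ∠(DF, FG) = 90.00° ✓; |DF| = 10.80 ✓; bearing(D→H) − bearing(D→F) = 145.0° ✓; |DH| = 10.80 ✓; ∠(DH, HV) = 90.00° ✓; |HV| = 21.50 ✗.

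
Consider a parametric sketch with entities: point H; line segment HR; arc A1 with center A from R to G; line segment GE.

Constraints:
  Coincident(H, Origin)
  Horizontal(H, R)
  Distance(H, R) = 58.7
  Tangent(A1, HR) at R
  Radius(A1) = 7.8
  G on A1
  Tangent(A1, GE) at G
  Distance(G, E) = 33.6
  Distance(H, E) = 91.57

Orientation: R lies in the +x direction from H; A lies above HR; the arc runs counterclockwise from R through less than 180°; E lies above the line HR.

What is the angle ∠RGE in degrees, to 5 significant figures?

156.96°

H is at the origin; H and R share the same y with |HR| = 58.7 and R on the +x side, so R = (58.700, 0.0000). Tangency of A1 to HR means the radius AR is perpendicular to HR, so A = R + (0, 7.8) = (58.700, 7.8000). Since AG ⟂ GE (tangency), |AE| = √(7.8² + 33.6²) = 34.493 regardless of where G sits on A1. So E lies on both circle(H, 91.57) and circle(A, 34.493); the above-HR intersection is E = (87.623, 26.596). G is the foot of the tangent from E: G = (64.319, 2.3902).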